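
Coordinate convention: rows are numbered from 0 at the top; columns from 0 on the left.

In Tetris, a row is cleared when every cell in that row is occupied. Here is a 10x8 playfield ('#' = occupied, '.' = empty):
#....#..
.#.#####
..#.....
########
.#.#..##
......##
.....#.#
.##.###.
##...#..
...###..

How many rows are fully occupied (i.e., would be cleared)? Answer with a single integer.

Check each row:
  row 0: 6 empty cells -> not full
  row 1: 2 empty cells -> not full
  row 2: 7 empty cells -> not full
  row 3: 0 empty cells -> FULL (clear)
  row 4: 4 empty cells -> not full
  row 5: 6 empty cells -> not full
  row 6: 6 empty cells -> not full
  row 7: 3 empty cells -> not full
  row 8: 5 empty cells -> not full
  row 9: 5 empty cells -> not full
Total rows cleared: 1

Answer: 1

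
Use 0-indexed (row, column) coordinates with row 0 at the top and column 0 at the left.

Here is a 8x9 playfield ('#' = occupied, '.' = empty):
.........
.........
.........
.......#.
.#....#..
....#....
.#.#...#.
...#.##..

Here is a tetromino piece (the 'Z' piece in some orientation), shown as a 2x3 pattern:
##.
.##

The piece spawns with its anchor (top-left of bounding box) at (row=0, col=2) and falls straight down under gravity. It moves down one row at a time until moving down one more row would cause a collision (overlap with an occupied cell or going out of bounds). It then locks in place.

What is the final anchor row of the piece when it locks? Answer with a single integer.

Answer: 3

Derivation:
Spawn at (row=0, col=2). Try each row:
  row 0: fits
  row 1: fits
  row 2: fits
  row 3: fits
  row 4: blocked -> lock at row 3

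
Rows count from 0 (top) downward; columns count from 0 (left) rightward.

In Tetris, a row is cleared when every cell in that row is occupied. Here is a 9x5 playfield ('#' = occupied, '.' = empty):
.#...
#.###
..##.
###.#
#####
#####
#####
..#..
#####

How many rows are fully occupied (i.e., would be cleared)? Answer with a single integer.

Answer: 4

Derivation:
Check each row:
  row 0: 4 empty cells -> not full
  row 1: 1 empty cell -> not full
  row 2: 3 empty cells -> not full
  row 3: 1 empty cell -> not full
  row 4: 0 empty cells -> FULL (clear)
  row 5: 0 empty cells -> FULL (clear)
  row 6: 0 empty cells -> FULL (clear)
  row 7: 4 empty cells -> not full
  row 8: 0 empty cells -> FULL (clear)
Total rows cleared: 4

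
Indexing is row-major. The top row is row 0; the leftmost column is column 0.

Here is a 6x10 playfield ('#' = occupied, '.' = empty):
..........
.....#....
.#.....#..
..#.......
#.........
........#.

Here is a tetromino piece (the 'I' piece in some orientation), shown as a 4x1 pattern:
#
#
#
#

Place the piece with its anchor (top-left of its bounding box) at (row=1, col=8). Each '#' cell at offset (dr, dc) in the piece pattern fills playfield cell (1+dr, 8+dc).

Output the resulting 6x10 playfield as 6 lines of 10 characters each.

Answer: ..........
.....#..#.
.#.....##.
..#.....#.
#.......#.
........#.

Derivation:
Fill (1+0,8+0) = (1,8)
Fill (1+1,8+0) = (2,8)
Fill (1+2,8+0) = (3,8)
Fill (1+3,8+0) = (4,8)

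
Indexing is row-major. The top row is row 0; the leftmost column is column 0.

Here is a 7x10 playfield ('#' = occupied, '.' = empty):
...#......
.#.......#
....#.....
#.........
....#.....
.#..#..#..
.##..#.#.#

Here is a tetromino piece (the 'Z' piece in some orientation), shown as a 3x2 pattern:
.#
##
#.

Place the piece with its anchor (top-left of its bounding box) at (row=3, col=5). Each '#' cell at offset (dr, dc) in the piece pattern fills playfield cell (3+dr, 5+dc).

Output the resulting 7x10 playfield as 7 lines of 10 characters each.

Fill (3+0,5+1) = (3,6)
Fill (3+1,5+0) = (4,5)
Fill (3+1,5+1) = (4,6)
Fill (3+2,5+0) = (5,5)

Answer: ...#......
.#.......#
....#.....
#.....#...
....###...
.#..##.#..
.##..#.#.#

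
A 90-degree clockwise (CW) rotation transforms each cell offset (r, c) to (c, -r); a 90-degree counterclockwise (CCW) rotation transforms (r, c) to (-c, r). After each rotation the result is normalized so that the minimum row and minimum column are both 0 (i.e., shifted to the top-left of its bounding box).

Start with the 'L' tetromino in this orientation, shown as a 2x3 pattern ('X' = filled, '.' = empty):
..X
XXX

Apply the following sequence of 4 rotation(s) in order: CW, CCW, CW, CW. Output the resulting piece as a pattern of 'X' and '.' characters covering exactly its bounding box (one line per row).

Start:
..X
XXX
After rotation 1 (CW):
X.
X.
XX
After rotation 2 (CCW):
..X
XXX
After rotation 3 (CW):
X.
X.
XX
After rotation 4 (CW):
XXX
X..

Answer: XXX
X..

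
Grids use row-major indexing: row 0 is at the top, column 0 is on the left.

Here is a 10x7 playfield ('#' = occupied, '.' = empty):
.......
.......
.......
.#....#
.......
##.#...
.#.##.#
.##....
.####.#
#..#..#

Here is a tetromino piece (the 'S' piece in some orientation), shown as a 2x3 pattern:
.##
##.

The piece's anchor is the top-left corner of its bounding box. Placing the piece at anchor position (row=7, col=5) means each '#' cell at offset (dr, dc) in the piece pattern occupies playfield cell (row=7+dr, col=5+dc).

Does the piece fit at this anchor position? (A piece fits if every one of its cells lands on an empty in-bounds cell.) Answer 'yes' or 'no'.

Answer: no

Derivation:
Check each piece cell at anchor (7, 5):
  offset (0,1) -> (7,6): empty -> OK
  offset (0,2) -> (7,7): out of bounds -> FAIL
  offset (1,0) -> (8,5): empty -> OK
  offset (1,1) -> (8,6): occupied ('#') -> FAIL
All cells valid: no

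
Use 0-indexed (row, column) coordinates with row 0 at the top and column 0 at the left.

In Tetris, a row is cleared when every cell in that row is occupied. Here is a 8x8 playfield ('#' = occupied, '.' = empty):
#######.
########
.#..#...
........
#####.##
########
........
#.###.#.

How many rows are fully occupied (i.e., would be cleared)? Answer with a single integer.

Check each row:
  row 0: 1 empty cell -> not full
  row 1: 0 empty cells -> FULL (clear)
  row 2: 6 empty cells -> not full
  row 3: 8 empty cells -> not full
  row 4: 1 empty cell -> not full
  row 5: 0 empty cells -> FULL (clear)
  row 6: 8 empty cells -> not full
  row 7: 3 empty cells -> not full
Total rows cleared: 2

Answer: 2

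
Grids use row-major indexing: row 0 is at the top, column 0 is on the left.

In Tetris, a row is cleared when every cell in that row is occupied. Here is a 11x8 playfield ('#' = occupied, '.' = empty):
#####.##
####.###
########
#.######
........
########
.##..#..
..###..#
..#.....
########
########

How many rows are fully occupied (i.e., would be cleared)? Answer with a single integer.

Check each row:
  row 0: 1 empty cell -> not full
  row 1: 1 empty cell -> not full
  row 2: 0 empty cells -> FULL (clear)
  row 3: 1 empty cell -> not full
  row 4: 8 empty cells -> not full
  row 5: 0 empty cells -> FULL (clear)
  row 6: 5 empty cells -> not full
  row 7: 4 empty cells -> not full
  row 8: 7 empty cells -> not full
  row 9: 0 empty cells -> FULL (clear)
  row 10: 0 empty cells -> FULL (clear)
Total rows cleared: 4

Answer: 4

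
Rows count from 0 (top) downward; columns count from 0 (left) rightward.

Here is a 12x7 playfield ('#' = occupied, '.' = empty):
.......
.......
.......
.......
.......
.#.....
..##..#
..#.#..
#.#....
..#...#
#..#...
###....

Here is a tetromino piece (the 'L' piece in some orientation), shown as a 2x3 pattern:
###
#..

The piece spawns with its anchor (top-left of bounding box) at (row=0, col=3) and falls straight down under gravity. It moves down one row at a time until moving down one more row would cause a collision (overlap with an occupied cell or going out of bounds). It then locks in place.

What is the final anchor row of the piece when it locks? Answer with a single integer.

Answer: 4

Derivation:
Spawn at (row=0, col=3). Try each row:
  row 0: fits
  row 1: fits
  row 2: fits
  row 3: fits
  row 4: fits
  row 5: blocked -> lock at row 4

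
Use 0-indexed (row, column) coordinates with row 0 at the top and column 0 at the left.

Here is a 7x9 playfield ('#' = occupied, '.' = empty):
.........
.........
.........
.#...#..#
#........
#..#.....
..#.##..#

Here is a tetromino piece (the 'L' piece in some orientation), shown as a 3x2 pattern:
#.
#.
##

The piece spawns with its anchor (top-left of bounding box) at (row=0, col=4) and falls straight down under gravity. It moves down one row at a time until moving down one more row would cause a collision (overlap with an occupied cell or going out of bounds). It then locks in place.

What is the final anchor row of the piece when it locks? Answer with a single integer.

Answer: 0

Derivation:
Spawn at (row=0, col=4). Try each row:
  row 0: fits
  row 1: blocked -> lock at row 0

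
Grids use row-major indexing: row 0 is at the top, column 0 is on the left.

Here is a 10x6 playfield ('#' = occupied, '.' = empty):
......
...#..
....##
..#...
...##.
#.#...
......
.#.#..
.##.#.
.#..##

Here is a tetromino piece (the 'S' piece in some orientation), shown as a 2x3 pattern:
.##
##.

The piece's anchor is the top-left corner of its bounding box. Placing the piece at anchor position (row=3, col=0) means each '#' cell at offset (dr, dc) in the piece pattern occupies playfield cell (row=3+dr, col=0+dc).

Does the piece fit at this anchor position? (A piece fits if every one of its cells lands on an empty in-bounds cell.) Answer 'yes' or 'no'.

Check each piece cell at anchor (3, 0):
  offset (0,1) -> (3,1): empty -> OK
  offset (0,2) -> (3,2): occupied ('#') -> FAIL
  offset (1,0) -> (4,0): empty -> OK
  offset (1,1) -> (4,1): empty -> OK
All cells valid: no

Answer: no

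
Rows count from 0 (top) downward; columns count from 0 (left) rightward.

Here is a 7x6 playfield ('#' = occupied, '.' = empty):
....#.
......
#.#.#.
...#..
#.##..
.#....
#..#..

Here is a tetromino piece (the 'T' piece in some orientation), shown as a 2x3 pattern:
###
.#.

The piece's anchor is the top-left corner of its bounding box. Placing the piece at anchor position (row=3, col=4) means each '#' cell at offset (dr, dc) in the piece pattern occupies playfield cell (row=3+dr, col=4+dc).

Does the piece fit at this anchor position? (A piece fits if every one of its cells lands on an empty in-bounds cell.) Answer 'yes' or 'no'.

Answer: no

Derivation:
Check each piece cell at anchor (3, 4):
  offset (0,0) -> (3,4): empty -> OK
  offset (0,1) -> (3,5): empty -> OK
  offset (0,2) -> (3,6): out of bounds -> FAIL
  offset (1,1) -> (4,5): empty -> OK
All cells valid: no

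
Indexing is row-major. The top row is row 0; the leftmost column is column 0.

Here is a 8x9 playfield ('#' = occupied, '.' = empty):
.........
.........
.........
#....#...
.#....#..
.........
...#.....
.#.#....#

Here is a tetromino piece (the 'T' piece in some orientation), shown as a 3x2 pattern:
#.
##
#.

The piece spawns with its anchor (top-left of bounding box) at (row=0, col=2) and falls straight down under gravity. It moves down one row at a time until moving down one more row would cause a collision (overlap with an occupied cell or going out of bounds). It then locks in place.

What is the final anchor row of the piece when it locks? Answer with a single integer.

Spawn at (row=0, col=2). Try each row:
  row 0: fits
  row 1: fits
  row 2: fits
  row 3: fits
  row 4: fits
  row 5: blocked -> lock at row 4

Answer: 4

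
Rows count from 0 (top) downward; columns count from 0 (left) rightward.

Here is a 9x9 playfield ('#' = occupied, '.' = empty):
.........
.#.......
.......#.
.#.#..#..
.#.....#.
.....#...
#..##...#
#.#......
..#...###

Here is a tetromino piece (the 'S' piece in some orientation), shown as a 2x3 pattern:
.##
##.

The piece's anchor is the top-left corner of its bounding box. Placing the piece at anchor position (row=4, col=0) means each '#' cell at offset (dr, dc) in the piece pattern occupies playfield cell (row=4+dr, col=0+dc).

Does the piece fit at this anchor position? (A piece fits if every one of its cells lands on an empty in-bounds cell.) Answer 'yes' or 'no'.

Check each piece cell at anchor (4, 0):
  offset (0,1) -> (4,1): occupied ('#') -> FAIL
  offset (0,2) -> (4,2): empty -> OK
  offset (1,0) -> (5,0): empty -> OK
  offset (1,1) -> (5,1): empty -> OK
All cells valid: no

Answer: no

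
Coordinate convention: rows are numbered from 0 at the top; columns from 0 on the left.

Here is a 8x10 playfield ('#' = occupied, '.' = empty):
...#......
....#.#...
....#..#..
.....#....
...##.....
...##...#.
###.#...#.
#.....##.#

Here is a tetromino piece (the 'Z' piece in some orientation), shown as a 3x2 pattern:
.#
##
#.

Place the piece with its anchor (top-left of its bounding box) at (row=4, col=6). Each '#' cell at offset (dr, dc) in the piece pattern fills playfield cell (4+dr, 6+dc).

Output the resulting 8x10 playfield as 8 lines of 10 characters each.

Answer: ...#......
....#.#...
....#..#..
.....#....
...##..#..
...##.###.
###.#.#.#.
#.....##.#

Derivation:
Fill (4+0,6+1) = (4,7)
Fill (4+1,6+0) = (5,6)
Fill (4+1,6+1) = (5,7)
Fill (4+2,6+0) = (6,6)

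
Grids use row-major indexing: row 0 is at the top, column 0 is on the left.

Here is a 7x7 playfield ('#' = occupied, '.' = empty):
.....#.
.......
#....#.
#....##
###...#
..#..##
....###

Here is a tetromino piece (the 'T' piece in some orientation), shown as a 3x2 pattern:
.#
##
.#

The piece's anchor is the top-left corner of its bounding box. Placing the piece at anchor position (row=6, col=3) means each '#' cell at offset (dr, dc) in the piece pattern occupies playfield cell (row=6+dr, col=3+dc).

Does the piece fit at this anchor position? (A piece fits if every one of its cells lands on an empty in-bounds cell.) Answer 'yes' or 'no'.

Answer: no

Derivation:
Check each piece cell at anchor (6, 3):
  offset (0,1) -> (6,4): occupied ('#') -> FAIL
  offset (1,0) -> (7,3): out of bounds -> FAIL
  offset (1,1) -> (7,4): out of bounds -> FAIL
  offset (2,1) -> (8,4): out of bounds -> FAIL
All cells valid: no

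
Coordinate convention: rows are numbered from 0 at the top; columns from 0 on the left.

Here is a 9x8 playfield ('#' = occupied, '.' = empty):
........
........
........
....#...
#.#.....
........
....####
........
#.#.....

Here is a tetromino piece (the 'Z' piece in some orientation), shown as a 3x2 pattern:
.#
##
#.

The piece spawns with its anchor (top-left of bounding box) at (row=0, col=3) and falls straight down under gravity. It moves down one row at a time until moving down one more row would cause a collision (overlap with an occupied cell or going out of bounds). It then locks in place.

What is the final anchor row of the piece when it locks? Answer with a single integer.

Spawn at (row=0, col=3). Try each row:
  row 0: fits
  row 1: fits
  row 2: blocked -> lock at row 1

Answer: 1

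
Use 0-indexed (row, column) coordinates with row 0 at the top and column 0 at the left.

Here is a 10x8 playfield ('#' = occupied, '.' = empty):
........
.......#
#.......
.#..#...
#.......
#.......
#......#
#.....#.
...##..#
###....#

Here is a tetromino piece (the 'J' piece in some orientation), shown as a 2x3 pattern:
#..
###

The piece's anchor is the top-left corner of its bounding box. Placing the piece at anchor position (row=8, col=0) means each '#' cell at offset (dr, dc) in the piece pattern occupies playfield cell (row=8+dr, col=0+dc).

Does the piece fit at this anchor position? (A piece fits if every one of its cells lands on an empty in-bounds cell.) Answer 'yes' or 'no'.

Answer: no

Derivation:
Check each piece cell at anchor (8, 0):
  offset (0,0) -> (8,0): empty -> OK
  offset (1,0) -> (9,0): occupied ('#') -> FAIL
  offset (1,1) -> (9,1): occupied ('#') -> FAIL
  offset (1,2) -> (9,2): occupied ('#') -> FAIL
All cells valid: no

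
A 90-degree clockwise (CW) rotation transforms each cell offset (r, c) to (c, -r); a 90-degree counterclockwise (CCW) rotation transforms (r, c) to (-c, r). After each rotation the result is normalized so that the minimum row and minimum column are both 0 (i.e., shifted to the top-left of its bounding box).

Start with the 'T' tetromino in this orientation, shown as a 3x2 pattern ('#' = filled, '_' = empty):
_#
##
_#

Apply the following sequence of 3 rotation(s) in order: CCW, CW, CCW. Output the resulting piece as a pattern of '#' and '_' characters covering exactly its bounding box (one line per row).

Start:
_#
##
_#
After rotation 1 (CCW):
###
_#_
After rotation 2 (CW):
_#
##
_#
After rotation 3 (CCW):
###
_#_

Answer: ###
_#_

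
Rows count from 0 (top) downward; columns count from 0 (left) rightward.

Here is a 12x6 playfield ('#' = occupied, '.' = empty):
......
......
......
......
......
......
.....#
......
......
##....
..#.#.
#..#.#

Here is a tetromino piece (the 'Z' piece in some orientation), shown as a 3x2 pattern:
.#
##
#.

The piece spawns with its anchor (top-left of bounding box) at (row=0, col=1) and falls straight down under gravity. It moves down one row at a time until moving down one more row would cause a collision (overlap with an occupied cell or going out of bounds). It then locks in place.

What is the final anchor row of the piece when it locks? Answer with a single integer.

Spawn at (row=0, col=1). Try each row:
  row 0: fits
  row 1: fits
  row 2: fits
  row 3: fits
  row 4: fits
  row 5: fits
  row 6: fits
  row 7: blocked -> lock at row 6

Answer: 6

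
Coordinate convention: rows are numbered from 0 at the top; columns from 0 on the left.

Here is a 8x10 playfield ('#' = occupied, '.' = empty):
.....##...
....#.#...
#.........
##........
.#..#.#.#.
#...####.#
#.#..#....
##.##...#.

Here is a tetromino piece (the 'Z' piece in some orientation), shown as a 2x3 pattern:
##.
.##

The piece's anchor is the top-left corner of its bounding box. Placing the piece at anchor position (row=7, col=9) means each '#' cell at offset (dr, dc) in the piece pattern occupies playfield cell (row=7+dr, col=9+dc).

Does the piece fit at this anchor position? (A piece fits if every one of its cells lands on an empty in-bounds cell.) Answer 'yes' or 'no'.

Answer: no

Derivation:
Check each piece cell at anchor (7, 9):
  offset (0,0) -> (7,9): empty -> OK
  offset (0,1) -> (7,10): out of bounds -> FAIL
  offset (1,1) -> (8,10): out of bounds -> FAIL
  offset (1,2) -> (8,11): out of bounds -> FAIL
All cells valid: no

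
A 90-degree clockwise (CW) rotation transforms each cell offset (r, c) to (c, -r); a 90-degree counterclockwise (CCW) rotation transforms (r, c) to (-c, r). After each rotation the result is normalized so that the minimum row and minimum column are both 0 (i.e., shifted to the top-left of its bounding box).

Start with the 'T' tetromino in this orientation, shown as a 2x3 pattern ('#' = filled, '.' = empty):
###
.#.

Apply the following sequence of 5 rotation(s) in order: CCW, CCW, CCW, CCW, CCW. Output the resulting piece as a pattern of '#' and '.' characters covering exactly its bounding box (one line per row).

Start:
###
.#.
After rotation 1 (CCW):
#.
##
#.
After rotation 2 (CCW):
.#.
###
After rotation 3 (CCW):
.#
##
.#
After rotation 4 (CCW):
###
.#.
After rotation 5 (CCW):
#.
##
#.

Answer: #.
##
#.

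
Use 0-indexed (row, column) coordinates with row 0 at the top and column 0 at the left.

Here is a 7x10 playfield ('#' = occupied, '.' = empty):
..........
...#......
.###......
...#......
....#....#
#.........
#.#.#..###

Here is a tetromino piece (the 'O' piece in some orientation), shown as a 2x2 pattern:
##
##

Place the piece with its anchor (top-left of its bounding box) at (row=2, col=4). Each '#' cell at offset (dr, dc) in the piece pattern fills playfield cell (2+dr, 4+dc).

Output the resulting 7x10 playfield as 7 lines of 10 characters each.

Fill (2+0,4+0) = (2,4)
Fill (2+0,4+1) = (2,5)
Fill (2+1,4+0) = (3,4)
Fill (2+1,4+1) = (3,5)

Answer: ..........
...#......
.#####....
...###....
....#....#
#.........
#.#.#..###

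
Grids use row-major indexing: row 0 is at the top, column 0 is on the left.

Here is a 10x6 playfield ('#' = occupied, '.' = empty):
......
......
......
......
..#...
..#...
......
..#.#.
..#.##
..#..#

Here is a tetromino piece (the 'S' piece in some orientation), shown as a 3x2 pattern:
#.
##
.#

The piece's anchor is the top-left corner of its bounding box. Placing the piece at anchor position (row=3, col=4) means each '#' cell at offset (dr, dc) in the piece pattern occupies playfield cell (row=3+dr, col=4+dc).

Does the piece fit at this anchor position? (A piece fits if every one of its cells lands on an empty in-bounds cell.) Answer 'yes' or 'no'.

Check each piece cell at anchor (3, 4):
  offset (0,0) -> (3,4): empty -> OK
  offset (1,0) -> (4,4): empty -> OK
  offset (1,1) -> (4,5): empty -> OK
  offset (2,1) -> (5,5): empty -> OK
All cells valid: yes

Answer: yes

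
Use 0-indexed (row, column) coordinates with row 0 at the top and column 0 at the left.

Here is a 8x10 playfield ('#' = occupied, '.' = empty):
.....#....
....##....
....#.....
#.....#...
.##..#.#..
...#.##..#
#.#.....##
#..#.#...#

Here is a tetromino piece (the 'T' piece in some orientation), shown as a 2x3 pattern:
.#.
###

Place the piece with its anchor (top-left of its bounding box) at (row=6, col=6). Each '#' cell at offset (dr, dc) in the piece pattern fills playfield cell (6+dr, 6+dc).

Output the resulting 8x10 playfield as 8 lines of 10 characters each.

Fill (6+0,6+1) = (6,7)
Fill (6+1,6+0) = (7,6)
Fill (6+1,6+1) = (7,7)
Fill (6+1,6+2) = (7,8)

Answer: .....#....
....##....
....#.....
#.....#...
.##..#.#..
...#.##..#
#.#....###
#..#.#####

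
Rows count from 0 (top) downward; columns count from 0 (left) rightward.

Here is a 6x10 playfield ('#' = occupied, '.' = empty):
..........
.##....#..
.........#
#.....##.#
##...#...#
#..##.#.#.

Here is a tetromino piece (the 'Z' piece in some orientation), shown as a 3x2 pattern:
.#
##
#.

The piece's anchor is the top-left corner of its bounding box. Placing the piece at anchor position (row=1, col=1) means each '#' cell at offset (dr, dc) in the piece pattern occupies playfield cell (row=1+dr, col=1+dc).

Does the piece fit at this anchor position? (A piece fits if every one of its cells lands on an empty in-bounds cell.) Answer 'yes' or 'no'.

Check each piece cell at anchor (1, 1):
  offset (0,1) -> (1,2): occupied ('#') -> FAIL
  offset (1,0) -> (2,1): empty -> OK
  offset (1,1) -> (2,2): empty -> OK
  offset (2,0) -> (3,1): empty -> OK
All cells valid: no

Answer: no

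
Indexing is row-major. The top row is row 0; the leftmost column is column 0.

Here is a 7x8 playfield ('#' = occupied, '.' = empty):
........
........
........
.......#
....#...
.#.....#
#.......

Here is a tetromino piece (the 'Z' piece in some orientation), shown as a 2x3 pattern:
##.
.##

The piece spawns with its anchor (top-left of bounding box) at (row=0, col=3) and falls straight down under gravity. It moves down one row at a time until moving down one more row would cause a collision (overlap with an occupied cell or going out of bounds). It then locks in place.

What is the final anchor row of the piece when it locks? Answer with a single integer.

Spawn at (row=0, col=3). Try each row:
  row 0: fits
  row 1: fits
  row 2: fits
  row 3: blocked -> lock at row 2

Answer: 2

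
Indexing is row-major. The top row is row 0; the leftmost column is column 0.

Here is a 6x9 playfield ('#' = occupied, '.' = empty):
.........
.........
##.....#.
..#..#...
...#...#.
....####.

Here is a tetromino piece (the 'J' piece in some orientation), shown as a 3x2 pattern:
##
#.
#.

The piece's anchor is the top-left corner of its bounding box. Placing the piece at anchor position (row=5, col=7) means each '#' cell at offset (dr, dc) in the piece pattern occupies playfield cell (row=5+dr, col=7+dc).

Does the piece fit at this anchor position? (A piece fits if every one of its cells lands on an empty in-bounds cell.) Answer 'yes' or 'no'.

Check each piece cell at anchor (5, 7):
  offset (0,0) -> (5,7): occupied ('#') -> FAIL
  offset (0,1) -> (5,8): empty -> OK
  offset (1,0) -> (6,7): out of bounds -> FAIL
  offset (2,0) -> (7,7): out of bounds -> FAIL
All cells valid: no

Answer: no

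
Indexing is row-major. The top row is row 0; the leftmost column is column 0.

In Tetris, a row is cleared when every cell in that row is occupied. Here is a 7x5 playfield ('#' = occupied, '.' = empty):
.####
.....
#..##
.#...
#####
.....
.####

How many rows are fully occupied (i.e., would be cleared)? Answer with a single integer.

Answer: 1

Derivation:
Check each row:
  row 0: 1 empty cell -> not full
  row 1: 5 empty cells -> not full
  row 2: 2 empty cells -> not full
  row 3: 4 empty cells -> not full
  row 4: 0 empty cells -> FULL (clear)
  row 5: 5 empty cells -> not full
  row 6: 1 empty cell -> not full
Total rows cleared: 1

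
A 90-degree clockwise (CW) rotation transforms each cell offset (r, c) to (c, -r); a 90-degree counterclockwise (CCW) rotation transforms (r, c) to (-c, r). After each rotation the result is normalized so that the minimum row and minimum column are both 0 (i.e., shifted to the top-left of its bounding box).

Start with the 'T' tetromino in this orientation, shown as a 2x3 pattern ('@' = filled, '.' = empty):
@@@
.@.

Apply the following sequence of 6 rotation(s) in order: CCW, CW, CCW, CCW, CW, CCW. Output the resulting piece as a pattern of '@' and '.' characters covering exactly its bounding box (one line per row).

Start:
@@@
.@.
After rotation 1 (CCW):
@.
@@
@.
After rotation 2 (CW):
@@@
.@.
After rotation 3 (CCW):
@.
@@
@.
After rotation 4 (CCW):
.@.
@@@
After rotation 5 (CW):
@.
@@
@.
After rotation 6 (CCW):
.@.
@@@

Answer: .@.
@@@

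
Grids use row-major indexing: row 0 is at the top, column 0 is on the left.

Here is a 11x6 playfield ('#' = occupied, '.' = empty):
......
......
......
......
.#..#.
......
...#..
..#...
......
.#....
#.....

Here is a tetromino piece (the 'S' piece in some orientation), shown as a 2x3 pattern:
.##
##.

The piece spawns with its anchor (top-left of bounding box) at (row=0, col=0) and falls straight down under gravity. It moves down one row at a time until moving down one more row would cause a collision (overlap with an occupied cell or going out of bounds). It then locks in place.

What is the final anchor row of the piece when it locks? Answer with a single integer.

Answer: 2

Derivation:
Spawn at (row=0, col=0). Try each row:
  row 0: fits
  row 1: fits
  row 2: fits
  row 3: blocked -> lock at row 2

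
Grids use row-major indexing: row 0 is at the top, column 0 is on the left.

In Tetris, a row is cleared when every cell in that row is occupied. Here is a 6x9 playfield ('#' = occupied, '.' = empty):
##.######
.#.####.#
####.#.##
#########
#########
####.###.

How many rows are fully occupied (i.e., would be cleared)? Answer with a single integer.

Answer: 2

Derivation:
Check each row:
  row 0: 1 empty cell -> not full
  row 1: 3 empty cells -> not full
  row 2: 2 empty cells -> not full
  row 3: 0 empty cells -> FULL (clear)
  row 4: 0 empty cells -> FULL (clear)
  row 5: 2 empty cells -> not full
Total rows cleared: 2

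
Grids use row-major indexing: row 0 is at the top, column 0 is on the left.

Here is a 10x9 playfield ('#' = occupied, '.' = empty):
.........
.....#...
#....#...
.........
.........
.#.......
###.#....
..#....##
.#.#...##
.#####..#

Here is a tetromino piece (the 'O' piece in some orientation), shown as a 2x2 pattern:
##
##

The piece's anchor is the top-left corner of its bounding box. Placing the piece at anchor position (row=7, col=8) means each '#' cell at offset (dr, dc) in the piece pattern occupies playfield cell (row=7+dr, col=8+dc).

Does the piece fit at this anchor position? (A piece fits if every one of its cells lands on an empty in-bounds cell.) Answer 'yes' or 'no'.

Check each piece cell at anchor (7, 8):
  offset (0,0) -> (7,8): occupied ('#') -> FAIL
  offset (0,1) -> (7,9): out of bounds -> FAIL
  offset (1,0) -> (8,8): occupied ('#') -> FAIL
  offset (1,1) -> (8,9): out of bounds -> FAIL
All cells valid: no

Answer: no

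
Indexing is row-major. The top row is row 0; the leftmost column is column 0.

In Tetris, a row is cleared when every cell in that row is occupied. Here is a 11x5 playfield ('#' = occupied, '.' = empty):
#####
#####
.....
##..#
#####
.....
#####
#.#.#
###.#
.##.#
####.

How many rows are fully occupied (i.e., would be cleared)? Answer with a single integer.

Check each row:
  row 0: 0 empty cells -> FULL (clear)
  row 1: 0 empty cells -> FULL (clear)
  row 2: 5 empty cells -> not full
  row 3: 2 empty cells -> not full
  row 4: 0 empty cells -> FULL (clear)
  row 5: 5 empty cells -> not full
  row 6: 0 empty cells -> FULL (clear)
  row 7: 2 empty cells -> not full
  row 8: 1 empty cell -> not full
  row 9: 2 empty cells -> not full
  row 10: 1 empty cell -> not full
Total rows cleared: 4

Answer: 4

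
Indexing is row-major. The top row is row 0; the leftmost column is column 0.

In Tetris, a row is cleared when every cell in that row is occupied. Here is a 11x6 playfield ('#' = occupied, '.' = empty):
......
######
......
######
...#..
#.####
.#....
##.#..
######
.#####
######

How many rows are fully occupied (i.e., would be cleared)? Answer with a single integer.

Answer: 4

Derivation:
Check each row:
  row 0: 6 empty cells -> not full
  row 1: 0 empty cells -> FULL (clear)
  row 2: 6 empty cells -> not full
  row 3: 0 empty cells -> FULL (clear)
  row 4: 5 empty cells -> not full
  row 5: 1 empty cell -> not full
  row 6: 5 empty cells -> not full
  row 7: 3 empty cells -> not full
  row 8: 0 empty cells -> FULL (clear)
  row 9: 1 empty cell -> not full
  row 10: 0 empty cells -> FULL (clear)
Total rows cleared: 4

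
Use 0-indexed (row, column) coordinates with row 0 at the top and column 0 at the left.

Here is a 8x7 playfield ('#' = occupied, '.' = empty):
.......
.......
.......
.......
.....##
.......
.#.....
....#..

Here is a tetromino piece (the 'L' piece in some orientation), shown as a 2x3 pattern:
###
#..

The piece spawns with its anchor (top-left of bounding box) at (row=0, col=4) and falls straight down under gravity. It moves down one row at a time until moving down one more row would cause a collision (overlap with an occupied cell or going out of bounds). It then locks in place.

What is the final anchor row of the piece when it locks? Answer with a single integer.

Answer: 3

Derivation:
Spawn at (row=0, col=4). Try each row:
  row 0: fits
  row 1: fits
  row 2: fits
  row 3: fits
  row 4: blocked -> lock at row 3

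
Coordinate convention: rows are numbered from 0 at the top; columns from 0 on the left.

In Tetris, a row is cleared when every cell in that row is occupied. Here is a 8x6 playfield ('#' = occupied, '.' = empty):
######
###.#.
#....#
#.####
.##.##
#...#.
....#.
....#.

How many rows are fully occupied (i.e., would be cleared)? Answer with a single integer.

Answer: 1

Derivation:
Check each row:
  row 0: 0 empty cells -> FULL (clear)
  row 1: 2 empty cells -> not full
  row 2: 4 empty cells -> not full
  row 3: 1 empty cell -> not full
  row 4: 2 empty cells -> not full
  row 5: 4 empty cells -> not full
  row 6: 5 empty cells -> not full
  row 7: 5 empty cells -> not full
Total rows cleared: 1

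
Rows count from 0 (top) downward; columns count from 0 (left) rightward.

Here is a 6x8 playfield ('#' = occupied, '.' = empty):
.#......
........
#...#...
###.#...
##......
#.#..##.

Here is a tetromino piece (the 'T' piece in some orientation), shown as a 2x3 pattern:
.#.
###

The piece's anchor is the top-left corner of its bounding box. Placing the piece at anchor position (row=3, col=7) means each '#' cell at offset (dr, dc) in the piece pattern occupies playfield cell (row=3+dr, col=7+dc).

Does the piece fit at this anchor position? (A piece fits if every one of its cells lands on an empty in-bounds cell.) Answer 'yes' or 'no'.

Answer: no

Derivation:
Check each piece cell at anchor (3, 7):
  offset (0,1) -> (3,8): out of bounds -> FAIL
  offset (1,0) -> (4,7): empty -> OK
  offset (1,1) -> (4,8): out of bounds -> FAIL
  offset (1,2) -> (4,9): out of bounds -> FAIL
All cells valid: no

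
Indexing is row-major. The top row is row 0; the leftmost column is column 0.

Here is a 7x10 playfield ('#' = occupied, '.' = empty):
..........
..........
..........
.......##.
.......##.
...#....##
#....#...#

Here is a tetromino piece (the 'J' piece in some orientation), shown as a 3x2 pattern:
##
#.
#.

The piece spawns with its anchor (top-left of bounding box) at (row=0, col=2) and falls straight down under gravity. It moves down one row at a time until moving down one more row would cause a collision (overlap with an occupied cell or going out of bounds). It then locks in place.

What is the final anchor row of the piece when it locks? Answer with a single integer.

Spawn at (row=0, col=2). Try each row:
  row 0: fits
  row 1: fits
  row 2: fits
  row 3: fits
  row 4: fits
  row 5: blocked -> lock at row 4

Answer: 4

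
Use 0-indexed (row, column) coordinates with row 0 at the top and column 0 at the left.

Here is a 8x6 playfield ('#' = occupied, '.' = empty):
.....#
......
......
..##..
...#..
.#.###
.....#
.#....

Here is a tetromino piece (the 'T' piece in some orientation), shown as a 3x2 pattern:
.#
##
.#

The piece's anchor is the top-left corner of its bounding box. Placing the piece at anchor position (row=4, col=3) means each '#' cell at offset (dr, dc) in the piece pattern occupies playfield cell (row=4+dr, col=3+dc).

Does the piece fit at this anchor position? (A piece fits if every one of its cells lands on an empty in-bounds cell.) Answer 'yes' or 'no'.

Answer: no

Derivation:
Check each piece cell at anchor (4, 3):
  offset (0,1) -> (4,4): empty -> OK
  offset (1,0) -> (5,3): occupied ('#') -> FAIL
  offset (1,1) -> (5,4): occupied ('#') -> FAIL
  offset (2,1) -> (6,4): empty -> OK
All cells valid: no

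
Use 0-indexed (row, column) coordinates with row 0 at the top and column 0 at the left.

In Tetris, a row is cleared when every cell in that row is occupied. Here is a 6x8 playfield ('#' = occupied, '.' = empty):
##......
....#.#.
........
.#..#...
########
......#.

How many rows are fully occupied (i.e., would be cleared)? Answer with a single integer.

Answer: 1

Derivation:
Check each row:
  row 0: 6 empty cells -> not full
  row 1: 6 empty cells -> not full
  row 2: 8 empty cells -> not full
  row 3: 6 empty cells -> not full
  row 4: 0 empty cells -> FULL (clear)
  row 5: 7 empty cells -> not full
Total rows cleared: 1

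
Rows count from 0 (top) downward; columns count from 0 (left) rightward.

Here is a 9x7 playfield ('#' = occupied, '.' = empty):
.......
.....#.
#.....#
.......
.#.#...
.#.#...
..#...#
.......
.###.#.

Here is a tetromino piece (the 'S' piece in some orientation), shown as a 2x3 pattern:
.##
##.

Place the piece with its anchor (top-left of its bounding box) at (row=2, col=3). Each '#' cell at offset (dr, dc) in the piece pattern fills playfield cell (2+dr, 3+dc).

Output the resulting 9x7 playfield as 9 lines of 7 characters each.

Fill (2+0,3+1) = (2,4)
Fill (2+0,3+2) = (2,5)
Fill (2+1,3+0) = (3,3)
Fill (2+1,3+1) = (3,4)

Answer: .......
.....#.
#...###
...##..
.#.#...
.#.#...
..#...#
.......
.###.#.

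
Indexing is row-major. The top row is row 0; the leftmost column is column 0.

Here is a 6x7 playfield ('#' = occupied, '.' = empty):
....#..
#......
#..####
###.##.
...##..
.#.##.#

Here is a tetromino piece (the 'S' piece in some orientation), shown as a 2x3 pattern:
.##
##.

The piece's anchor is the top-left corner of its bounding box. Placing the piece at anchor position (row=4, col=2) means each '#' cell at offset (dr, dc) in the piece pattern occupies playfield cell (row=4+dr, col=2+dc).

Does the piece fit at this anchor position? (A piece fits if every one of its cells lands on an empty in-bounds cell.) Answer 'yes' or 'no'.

Answer: no

Derivation:
Check each piece cell at anchor (4, 2):
  offset (0,1) -> (4,3): occupied ('#') -> FAIL
  offset (0,2) -> (4,4): occupied ('#') -> FAIL
  offset (1,0) -> (5,2): empty -> OK
  offset (1,1) -> (5,3): occupied ('#') -> FAIL
All cells valid: no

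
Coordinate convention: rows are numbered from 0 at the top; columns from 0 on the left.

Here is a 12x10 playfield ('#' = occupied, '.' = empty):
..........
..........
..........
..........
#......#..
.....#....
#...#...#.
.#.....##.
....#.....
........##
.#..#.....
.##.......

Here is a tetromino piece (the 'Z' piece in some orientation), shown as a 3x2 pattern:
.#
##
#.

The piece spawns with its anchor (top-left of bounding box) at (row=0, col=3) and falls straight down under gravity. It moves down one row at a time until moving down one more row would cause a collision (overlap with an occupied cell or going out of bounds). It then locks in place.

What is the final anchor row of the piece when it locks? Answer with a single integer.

Answer: 4

Derivation:
Spawn at (row=0, col=3). Try each row:
  row 0: fits
  row 1: fits
  row 2: fits
  row 3: fits
  row 4: fits
  row 5: blocked -> lock at row 4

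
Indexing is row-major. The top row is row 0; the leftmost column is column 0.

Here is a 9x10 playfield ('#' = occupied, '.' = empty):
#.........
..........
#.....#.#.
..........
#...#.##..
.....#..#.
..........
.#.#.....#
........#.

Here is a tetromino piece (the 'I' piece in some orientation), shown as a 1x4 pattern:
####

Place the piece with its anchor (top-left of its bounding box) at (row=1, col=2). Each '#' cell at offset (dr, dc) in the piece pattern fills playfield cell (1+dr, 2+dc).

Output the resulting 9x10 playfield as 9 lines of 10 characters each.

Answer: #.........
..####....
#.....#.#.
..........
#...#.##..
.....#..#.
..........
.#.#.....#
........#.

Derivation:
Fill (1+0,2+0) = (1,2)
Fill (1+0,2+1) = (1,3)
Fill (1+0,2+2) = (1,4)
Fill (1+0,2+3) = (1,5)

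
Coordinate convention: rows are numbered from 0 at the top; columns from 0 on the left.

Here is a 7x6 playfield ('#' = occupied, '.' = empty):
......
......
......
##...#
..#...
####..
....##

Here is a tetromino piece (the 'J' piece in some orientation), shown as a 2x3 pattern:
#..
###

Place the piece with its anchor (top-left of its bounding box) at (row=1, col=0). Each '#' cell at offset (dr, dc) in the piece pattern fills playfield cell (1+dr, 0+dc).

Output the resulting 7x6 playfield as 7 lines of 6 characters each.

Answer: ......
#.....
###...
##...#
..#...
####..
....##

Derivation:
Fill (1+0,0+0) = (1,0)
Fill (1+1,0+0) = (2,0)
Fill (1+1,0+1) = (2,1)
Fill (1+1,0+2) = (2,2)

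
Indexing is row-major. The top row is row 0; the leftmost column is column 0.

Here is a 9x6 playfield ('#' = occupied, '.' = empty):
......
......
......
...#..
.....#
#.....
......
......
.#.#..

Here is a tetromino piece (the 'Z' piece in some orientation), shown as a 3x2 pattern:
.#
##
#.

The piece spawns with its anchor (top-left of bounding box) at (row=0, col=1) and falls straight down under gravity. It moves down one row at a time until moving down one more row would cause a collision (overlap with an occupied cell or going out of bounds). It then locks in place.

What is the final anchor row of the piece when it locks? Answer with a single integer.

Answer: 5

Derivation:
Spawn at (row=0, col=1). Try each row:
  row 0: fits
  row 1: fits
  row 2: fits
  row 3: fits
  row 4: fits
  row 5: fits
  row 6: blocked -> lock at row 5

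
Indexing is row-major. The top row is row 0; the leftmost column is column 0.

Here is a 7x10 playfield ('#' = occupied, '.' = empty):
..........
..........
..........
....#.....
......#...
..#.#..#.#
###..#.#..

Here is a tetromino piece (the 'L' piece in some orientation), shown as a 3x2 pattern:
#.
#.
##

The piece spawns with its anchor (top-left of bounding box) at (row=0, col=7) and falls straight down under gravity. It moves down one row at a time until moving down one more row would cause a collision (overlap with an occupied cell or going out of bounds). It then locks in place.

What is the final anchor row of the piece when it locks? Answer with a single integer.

Spawn at (row=0, col=7). Try each row:
  row 0: fits
  row 1: fits
  row 2: fits
  row 3: blocked -> lock at row 2

Answer: 2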